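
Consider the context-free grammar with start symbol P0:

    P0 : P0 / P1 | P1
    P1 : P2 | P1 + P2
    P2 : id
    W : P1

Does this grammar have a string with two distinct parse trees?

Only P0, P1, P2 are reachable from P0; ignoring the rest: This is a standard precedence ladder (P0 over P1 over P2), with each level left-recursive on its own operator ('/' at P0, '+' at P1). That structure is LR(1), hence unambiguous.

Unambiguous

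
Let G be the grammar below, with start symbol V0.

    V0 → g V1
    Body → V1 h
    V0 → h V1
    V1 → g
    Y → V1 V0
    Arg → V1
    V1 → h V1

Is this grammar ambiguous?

Only V0, V1 are reachable from V0; ignoring the rest: The reachable rules are right-linear with at most one rule per (nonterminal, next-terminal) pair. Each input token forces the next rule, so parsing is deterministic.

Unambiguous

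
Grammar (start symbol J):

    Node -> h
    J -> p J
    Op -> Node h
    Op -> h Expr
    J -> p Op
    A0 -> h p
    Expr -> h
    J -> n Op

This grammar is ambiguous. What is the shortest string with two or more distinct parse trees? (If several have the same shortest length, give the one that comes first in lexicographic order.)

length 3: n h h has 2 parse trees

Two derivations of n h h:
  J ⇒ n Op ⇒ n Node h ⇒ n h h
  J ⇒ n Op ⇒ n h Expr ⇒ n h h

n h h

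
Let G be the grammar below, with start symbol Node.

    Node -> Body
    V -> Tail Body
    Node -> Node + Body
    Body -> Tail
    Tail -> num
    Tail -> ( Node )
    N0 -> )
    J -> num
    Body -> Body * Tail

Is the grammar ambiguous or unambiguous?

Unambiguous

(N0, J, V are unreachable from Node, so their rules don't affect L(Node).) This is a standard precedence ladder (Node over Body over Tail), with each level left-recursive on its own operator ('+' at Node, '*' at Body). That structure is LR(1), hence unambiguous.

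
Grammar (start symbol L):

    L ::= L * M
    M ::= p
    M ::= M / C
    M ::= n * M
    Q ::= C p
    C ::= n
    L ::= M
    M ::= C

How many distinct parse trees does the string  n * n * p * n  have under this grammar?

4

Parse trees for n * n * p * n:
  [L [L [L [M [C n]]] * [M n * [M p]]] * [M [C n]]]
  [L [L [L [L [M [C n]]] * [M [C n]]] * [M p]] * [M [C n]]]
  [L [L [L [M n * [M [C n]]]] * [M p]] * [M [C n]]]
  [L [L [M n * [M n * [M p]]]] * [M [C n]]]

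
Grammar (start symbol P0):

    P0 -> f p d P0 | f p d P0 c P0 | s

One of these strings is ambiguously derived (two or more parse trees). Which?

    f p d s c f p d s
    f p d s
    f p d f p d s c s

f p d s c f p d s: 1 tree
f p d s: 1 tree
f p d f p d s c s: 2 trees

f p d f p d s c s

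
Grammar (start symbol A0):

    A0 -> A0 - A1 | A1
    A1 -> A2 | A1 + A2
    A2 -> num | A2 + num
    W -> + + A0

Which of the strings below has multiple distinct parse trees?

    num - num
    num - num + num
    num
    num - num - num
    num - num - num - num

num - num + num

num - num: 1 tree
num - num + num: 2 trees
num: 1 tree
num - num - num: 1 tree
num - num - num - num: 1 tree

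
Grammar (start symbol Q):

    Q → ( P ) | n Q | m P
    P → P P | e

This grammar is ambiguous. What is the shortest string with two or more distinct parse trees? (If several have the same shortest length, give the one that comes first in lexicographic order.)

m e e e

length 2: no string has ≥2 trees
length 3: no string has ≥2 trees
length 4: m e e e has 2 parse trees

Two derivations of m e e e:
  Q ⇒ m P ⇒ m P P ⇒ m P P P ⇒ m e P P ⇒ m e e P ⇒ m e e e
  Q ⇒ m P ⇒ m P P ⇒ m e P ⇒ m e P P ⇒ m e e P ⇒ m e e e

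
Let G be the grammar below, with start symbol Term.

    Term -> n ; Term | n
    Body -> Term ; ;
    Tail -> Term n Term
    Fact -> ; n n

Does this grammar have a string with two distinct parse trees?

(Body, Tail, Fact are unreachable from Term, so their rules don't affect L(Term).) Right-recursive list with a separator: after each atom, whether the separator follows determines the rule. One parse per string.

Unambiguous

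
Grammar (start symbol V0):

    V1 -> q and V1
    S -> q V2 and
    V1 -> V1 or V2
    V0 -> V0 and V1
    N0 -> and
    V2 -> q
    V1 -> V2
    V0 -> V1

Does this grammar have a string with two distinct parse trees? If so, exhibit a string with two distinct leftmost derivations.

Witness: q and q

Derivation 1: V0 ⇒ V0 and V1 ⇒ V1 and V1 ⇒ V2 and V1 ⇒ q and V1 ⇒ q and V2 ⇒ q and q
Derivation 2: V0 ⇒ V1 ⇒ q and V1 ⇒ q and V2 ⇒ q and q

Two distinct leftmost derivations for the same string.

Ambiguous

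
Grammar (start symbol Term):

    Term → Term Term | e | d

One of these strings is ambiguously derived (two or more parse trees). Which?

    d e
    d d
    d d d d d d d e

d d d d d d d e

d e: 1 tree
d d: 1 tree
d d d d d d d e: 429 trees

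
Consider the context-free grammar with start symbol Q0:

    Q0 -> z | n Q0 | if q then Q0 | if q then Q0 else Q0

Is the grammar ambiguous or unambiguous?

Witness: if q then if q then z else z

Derivation 1: Q0 ⇒ if q then Q0 ⇒ if q then if q then Q0 else Q0 ⇒ if q then if q then z else Q0 ⇒ if q then if q then z else z
Derivation 2: Q0 ⇒ if q then Q0 else Q0 ⇒ if q then if q then Q0 else Q0 ⇒ if q then if q then z else Q0 ⇒ if q then if q then z else z

Two distinct leftmost derivations for the same string.

Ambiguous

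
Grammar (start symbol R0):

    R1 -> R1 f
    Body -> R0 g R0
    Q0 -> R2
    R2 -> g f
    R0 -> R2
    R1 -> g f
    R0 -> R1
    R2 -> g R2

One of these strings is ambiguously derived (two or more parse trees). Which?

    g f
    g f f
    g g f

g f: 2 trees
g f f: 1 tree
g g f: 1 tree

g f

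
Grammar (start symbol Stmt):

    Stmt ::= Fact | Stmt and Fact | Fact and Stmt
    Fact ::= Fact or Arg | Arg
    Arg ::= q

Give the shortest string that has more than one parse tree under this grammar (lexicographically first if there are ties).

length 1: no string has ≥2 trees
length 3: q and q has 2 parse trees

Two derivations of q and q:
  Stmt ⇒ Stmt and Fact ⇒ Fact and Fact ⇒ Arg and Fact ⇒ q and Fact ⇒ q and Arg ⇒ q and q
  Stmt ⇒ Fact and Stmt ⇒ Arg and Stmt ⇒ q and Stmt ⇒ q and Fact ⇒ q and Arg ⇒ q and q

q and q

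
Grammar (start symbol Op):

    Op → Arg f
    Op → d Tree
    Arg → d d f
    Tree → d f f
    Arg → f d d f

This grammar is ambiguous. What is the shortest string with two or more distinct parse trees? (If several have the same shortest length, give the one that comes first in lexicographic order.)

length 4: d d f f has 2 parse trees

Two derivations of d d f f:
  Op ⇒ Arg f ⇒ d d f f
  Op ⇒ d Tree ⇒ d d f f

d d f f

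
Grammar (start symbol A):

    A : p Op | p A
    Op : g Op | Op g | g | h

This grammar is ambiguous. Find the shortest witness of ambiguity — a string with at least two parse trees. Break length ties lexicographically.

p g g

length 2: no string has ≥2 trees
length 3: p g g has 2 parse trees

Two derivations of p g g:
  A ⇒ p Op ⇒ p g Op ⇒ p g g
  A ⇒ p Op ⇒ p Op g ⇒ p g g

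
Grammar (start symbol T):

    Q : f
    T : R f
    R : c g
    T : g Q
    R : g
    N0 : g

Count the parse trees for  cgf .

1

Parse trees for cgf:
  [T [R c g] f]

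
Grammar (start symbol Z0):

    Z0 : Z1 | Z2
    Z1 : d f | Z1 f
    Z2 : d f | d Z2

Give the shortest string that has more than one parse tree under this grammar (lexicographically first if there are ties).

length 2: d f has 2 parse trees

Two derivations of d f:
  Z0 ⇒ Z1 ⇒ d f
  Z0 ⇒ Z2 ⇒ d f

d f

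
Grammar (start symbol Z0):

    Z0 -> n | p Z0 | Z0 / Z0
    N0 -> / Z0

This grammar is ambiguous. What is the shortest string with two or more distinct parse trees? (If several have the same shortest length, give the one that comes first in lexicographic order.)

length 1: no string has ≥2 trees
length 2: no string has ≥2 trees
length 3: no string has ≥2 trees
length 4: p n / n has 2 parse trees

Two derivations of p n / n:
  Z0 ⇒ p Z0 ⇒ p Z0 / Z0 ⇒ p n / Z0 ⇒ p n / n
  Z0 ⇒ Z0 / Z0 ⇒ p Z0 / Z0 ⇒ p n / Z0 ⇒ p n / n

p n / n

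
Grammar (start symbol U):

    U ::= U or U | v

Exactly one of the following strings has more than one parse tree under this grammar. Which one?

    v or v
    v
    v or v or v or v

v or v: 1 tree
v: 1 tree
v or v or v or v: 5 trees

v or v or v or v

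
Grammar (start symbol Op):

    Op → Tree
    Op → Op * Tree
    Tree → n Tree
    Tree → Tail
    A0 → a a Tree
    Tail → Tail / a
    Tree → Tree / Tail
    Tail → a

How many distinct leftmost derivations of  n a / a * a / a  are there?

Parse trees for n a / a * a / a:
  [Op [Op [Tree n [Tree [Tail [Tail a] / a]]]] * [Tree [Tail [Tail a] / a]]]
  [Op [Op [Tree n [Tree [Tail [Tail a] / a]]]] * [Tree [Tree [Tail a]] / [Tail a]]]
  [Op [Op [Tree n [Tree [Tree [Tail a]] / [Tail a]]]] * [Tree [Tail [Tail a] / a]]]
  [Op [Op [Tree n [Tree [Tree [Tail a]] / [Tail a]]]] * [Tree [Tree [Tail a]] / [Tail a]]]
  [Op [Op [Tree [Tree n [Tree [Tail a]]] / [Tail a]]] * [Tree [Tail [Tail a] / a]]]
  [Op [Op [Tree [Tree n [Tree [Tail a]]] / [Tail a]]] * [Tree [Tree [Tail a]] / [Tail a]]]

6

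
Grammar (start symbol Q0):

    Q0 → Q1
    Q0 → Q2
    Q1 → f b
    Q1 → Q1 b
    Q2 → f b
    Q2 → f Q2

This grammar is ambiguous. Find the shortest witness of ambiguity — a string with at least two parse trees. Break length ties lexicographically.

f b

length 2: f b has 2 parse trees

Two derivations of f b:
  Q0 ⇒ Q1 ⇒ f b
  Q0 ⇒ Q2 ⇒ f b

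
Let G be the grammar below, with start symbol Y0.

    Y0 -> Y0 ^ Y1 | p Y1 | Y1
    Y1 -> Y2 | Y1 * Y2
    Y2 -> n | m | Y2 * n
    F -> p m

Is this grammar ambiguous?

Witness: m * n

Derivation 1: Y0 ⇒ Y1 ⇒ Y2 ⇒ Y2 * n ⇒ m * n
Derivation 2: Y0 ⇒ Y1 ⇒ Y1 * Y2 ⇒ Y2 * Y2 ⇒ m * Y2 ⇒ m * n

Two distinct leftmost derivations for the same string.

Ambiguous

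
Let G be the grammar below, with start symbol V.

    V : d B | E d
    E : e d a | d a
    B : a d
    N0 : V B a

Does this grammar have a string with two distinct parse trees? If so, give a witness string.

Ambiguous

Witness: d a d

Derivation 1: V ⇒ d B ⇒ d a d
Derivation 2: V ⇒ E d ⇒ d a d

Two distinct leftmost derivations for the same string.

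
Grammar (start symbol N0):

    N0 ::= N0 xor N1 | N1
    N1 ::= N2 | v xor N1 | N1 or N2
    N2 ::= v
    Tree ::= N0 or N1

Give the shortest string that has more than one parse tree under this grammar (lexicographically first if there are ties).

length 1: no string has ≥2 trees
length 3: v xor v has 2 parse trees

Two derivations of v xor v:
  N0 ⇒ N0 xor N1 ⇒ N1 xor N1 ⇒ N2 xor N1 ⇒ v xor N1 ⇒ v xor N2 ⇒ v xor v
  N0 ⇒ N1 ⇒ v xor N1 ⇒ v xor N2 ⇒ v xor v

v xor v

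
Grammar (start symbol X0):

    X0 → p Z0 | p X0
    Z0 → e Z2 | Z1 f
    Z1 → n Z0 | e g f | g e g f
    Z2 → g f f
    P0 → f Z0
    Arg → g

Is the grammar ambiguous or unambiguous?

Ambiguous

Witness: p e g f f

Derivation 1: X0 ⇒ p Z0 ⇒ p e Z2 ⇒ p e g f f
Derivation 2: X0 ⇒ p Z0 ⇒ p Z1 f ⇒ p e g f f

Two distinct leftmost derivations for the same string.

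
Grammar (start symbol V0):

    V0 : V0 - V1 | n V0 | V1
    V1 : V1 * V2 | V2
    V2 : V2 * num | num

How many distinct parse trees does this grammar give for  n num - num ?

Parse trees for n num - num:
  [V0 [V0 n [V0 [V1 [V2 num]]]] - [V1 [V2 num]]]
  [V0 n [V0 [V0 [V1 [V2 num]]] - [V1 [V2 num]]]]

2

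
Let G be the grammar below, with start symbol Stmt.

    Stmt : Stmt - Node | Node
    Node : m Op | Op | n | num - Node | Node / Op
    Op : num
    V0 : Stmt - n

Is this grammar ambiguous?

Ambiguous

Witness: num - n

Derivation 1: Stmt ⇒ Stmt - Node ⇒ Node - Node ⇒ Op - Node ⇒ num - Node ⇒ num - n
Derivation 2: Stmt ⇒ Node ⇒ num - Node ⇒ num - n

Two distinct leftmost derivations for the same string.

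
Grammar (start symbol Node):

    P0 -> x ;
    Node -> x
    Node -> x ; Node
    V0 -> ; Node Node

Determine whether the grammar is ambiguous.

Only Node is reachable from Node; ignoring the rest: The reachable grammar is A → atom sep A | atom. Each atom is followed by either the separator (recurse) or end-of-string (stop) — no choice point.

Unambiguous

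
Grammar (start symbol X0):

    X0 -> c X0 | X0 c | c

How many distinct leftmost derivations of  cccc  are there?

8

Parse trees for cccc:
  [X0 c [X0 c [X0 c [X0 c]]]]
  [X0 c [X0 c [X0 [X0 c] c]]]
  [X0 c [X0 [X0 c [X0 c]] c]]
  [X0 c [X0 [X0 [X0 c] c] c]]
  [X0 [X0 c [X0 c [X0 c]]] c]
  [X0 [X0 c [X0 [X0 c] c]] c]
  [X0 [X0 [X0 c [X0 c]] c] c]
  [X0 [X0 [X0 [X0 c] c] c] c]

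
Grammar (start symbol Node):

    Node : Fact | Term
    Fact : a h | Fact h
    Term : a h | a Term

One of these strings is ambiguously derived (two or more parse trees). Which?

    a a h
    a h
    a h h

a h

a a h: 1 tree
a h: 2 trees
a h h: 1 tree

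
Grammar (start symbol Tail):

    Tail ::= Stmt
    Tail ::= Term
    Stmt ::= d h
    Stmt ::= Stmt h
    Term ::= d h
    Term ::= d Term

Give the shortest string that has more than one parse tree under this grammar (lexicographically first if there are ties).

length 2: d h has 2 parse trees

Two derivations of d h:
  Tail ⇒ Stmt ⇒ d h
  Tail ⇒ Term ⇒ d h

d h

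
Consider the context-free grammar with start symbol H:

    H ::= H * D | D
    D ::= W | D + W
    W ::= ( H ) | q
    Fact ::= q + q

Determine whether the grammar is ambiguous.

Unambiguous

Only H, D, W are reachable from H; ignoring the rest: The grammar is stratified — H handles '*' (left-recursive), D handles '+', W atoms. Each operator has a fixed associativity and precedence level, so every string has one parse.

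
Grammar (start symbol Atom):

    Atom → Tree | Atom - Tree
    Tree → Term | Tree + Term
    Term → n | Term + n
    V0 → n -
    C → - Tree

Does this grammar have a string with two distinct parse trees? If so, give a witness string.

Witness: n + n

Derivation 1: Atom ⇒ Tree ⇒ Term ⇒ Term + n ⇒ n + n
Derivation 2: Atom ⇒ Tree ⇒ Tree + Term ⇒ Term + Term ⇒ n + Term ⇒ n + n

Two distinct leftmost derivations for the same string.

Ambiguous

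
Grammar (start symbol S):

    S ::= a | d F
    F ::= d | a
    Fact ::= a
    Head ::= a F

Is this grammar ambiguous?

Unambiguous

Only S, F are reachable from S; ignoring the rest: Restricted to the reachable nonterminals, every rule has the form A → t or A → t B, and no two rules for the same A share a first terminal. The grammar encodes a DFA — one run per string.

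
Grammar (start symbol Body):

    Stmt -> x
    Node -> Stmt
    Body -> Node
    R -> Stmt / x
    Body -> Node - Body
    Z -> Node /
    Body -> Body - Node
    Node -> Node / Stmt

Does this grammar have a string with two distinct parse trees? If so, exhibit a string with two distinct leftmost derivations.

Witness: x - x

Derivation 1: Body ⇒ Node - Body ⇒ Stmt - Body ⇒ x - Body ⇒ x - Node ⇒ x - Stmt ⇒ x - x
Derivation 2: Body ⇒ Body - Node ⇒ Node - Node ⇒ Stmt - Node ⇒ x - Node ⇒ x - Stmt ⇒ x - x

Two distinct leftmost derivations for the same string.

Ambiguous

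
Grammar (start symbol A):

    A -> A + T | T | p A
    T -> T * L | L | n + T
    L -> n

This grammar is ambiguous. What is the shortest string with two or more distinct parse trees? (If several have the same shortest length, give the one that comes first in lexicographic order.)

length 1: no string has ≥2 trees
length 2: no string has ≥2 trees
length 3: n + n has 2 parse trees

Two derivations of n + n:
  A ⇒ A + T ⇒ T + T ⇒ L + T ⇒ n + T ⇒ n + L ⇒ n + n
  A ⇒ T ⇒ n + T ⇒ n + L ⇒ n + n

n + n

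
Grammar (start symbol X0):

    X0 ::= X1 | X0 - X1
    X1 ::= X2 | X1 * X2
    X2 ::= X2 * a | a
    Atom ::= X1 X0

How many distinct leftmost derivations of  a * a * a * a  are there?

Parse trees for a * a * a * a:
  [X0 [X1 [X2 [X2 [X2 [X2 a] * a] * a] * a]]]
  [X0 [X1 [X1 [X2 a]] * [X2 [X2 [X2 a] * a] * a]]]
  [X0 [X1 [X1 [X2 [X2 a] * a]] * [X2 [X2 a] * a]]]
  [X0 [X1 [X1 [X1 [X2 a]] * [X2 a]] * [X2 [X2 a] * a]]]
  [X0 [X1 [X1 [X2 [X2 [X2 a] * a] * a]] * [X2 a]]]
  [X0 [X1 [X1 [X1 [X2 a]] * [X2 [X2 a] * a]] * [X2 a]]]
  [X0 [X1 [X1 [X1 [X2 [X2 a] * a]] * [X2 a]] * [X2 a]]]
  [X0 [X1 [X1 [X1 [X1 [X2 a]] * [X2 a]] * [X2 a]] * [X2 a]]]

8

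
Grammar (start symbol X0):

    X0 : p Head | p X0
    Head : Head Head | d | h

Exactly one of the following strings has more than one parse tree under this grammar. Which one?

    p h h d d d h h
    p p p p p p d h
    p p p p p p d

p h h d d d h h

p h h d d d h h: 132 trees
p p p p p p d h: 1 tree
p p p p p p d: 1 tree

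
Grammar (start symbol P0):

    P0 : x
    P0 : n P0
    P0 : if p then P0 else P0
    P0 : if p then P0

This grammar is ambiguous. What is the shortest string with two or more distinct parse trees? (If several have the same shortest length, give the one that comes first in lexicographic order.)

length 1: no string has ≥2 trees
length 2: no string has ≥2 trees
length 3: no string has ≥2 trees
length 4: no string has ≥2 trees
length 5: no string has ≥2 trees
length 6: no string has ≥2 trees
length 7: no string has ≥2 trees
length 8: no string has ≥2 trees
length 9: if p then if p then x else x has 2 parse trees

Two derivations of if p then if p then x else x:
  P0 ⇒ if p then P0 else P0 ⇒ if p then if p then P0 else P0 ⇒ if p then if p then x else P0 ⇒ if p then if p then x else x
  P0 ⇒ if p then P0 ⇒ if p then if p then P0 else P0 ⇒ if p then if p then x else P0 ⇒ if p then if p then x else x

if p then if p then x else x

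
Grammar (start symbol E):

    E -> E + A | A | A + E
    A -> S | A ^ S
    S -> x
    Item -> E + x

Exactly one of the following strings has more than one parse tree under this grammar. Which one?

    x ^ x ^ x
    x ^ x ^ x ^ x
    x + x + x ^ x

x + x + x ^ x

x ^ x ^ x: 1 tree
x ^ x ^ x ^ x: 1 tree
x + x + x ^ x: 4 trees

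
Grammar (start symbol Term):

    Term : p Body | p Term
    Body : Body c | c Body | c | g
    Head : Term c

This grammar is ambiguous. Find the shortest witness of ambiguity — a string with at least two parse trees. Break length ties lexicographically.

length 2: no string has ≥2 trees
length 3: p c c has 2 parse trees

Two derivations of p c c:
  Term ⇒ p Body ⇒ p Body c ⇒ p c c
  Term ⇒ p Body ⇒ p c Body ⇒ p c c

p c c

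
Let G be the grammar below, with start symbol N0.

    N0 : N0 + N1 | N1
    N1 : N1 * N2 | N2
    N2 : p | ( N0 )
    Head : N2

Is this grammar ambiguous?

Unambiguous

Only N0, N1, N2 are reachable from N0; ignoring the rest: The grammar is stratified — N0 handles '+' (left-recursive), N1 handles '*', N2 atoms. Each operator has a fixed associativity and precedence level, so every string has one parse.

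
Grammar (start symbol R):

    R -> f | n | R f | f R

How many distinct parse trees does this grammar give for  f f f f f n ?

1

Parse trees for f f f f f n:
  [R f [R f [R f [R f [R f [R n]]]]]]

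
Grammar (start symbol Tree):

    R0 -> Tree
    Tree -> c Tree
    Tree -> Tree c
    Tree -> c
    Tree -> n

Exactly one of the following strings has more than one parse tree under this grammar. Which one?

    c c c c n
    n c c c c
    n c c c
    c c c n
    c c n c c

c c n c c

c c c c n: 1 tree
n c c c c: 1 tree
n c c c: 1 tree
c c c n: 1 tree
c c n c c: 6 trees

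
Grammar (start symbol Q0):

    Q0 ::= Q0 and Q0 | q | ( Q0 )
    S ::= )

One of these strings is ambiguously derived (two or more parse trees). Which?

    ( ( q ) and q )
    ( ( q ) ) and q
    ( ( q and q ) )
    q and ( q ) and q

q and ( q ) and q

( ( q ) and q ): 1 tree
( ( q ) ) and q: 1 tree
( ( q and q ) ): 1 tree
q and ( q ) and q: 2 trees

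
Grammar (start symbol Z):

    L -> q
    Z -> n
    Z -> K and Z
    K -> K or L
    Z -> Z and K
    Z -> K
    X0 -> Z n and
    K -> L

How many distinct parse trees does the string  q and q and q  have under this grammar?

4

Parse trees for q and q and q:
  [Z [K [L q]] and [Z [K [L q]] and [Z [K [L q]]]]]
  [Z [K [L q]] and [Z [Z [K [L q]]] and [K [L q]]]]
  [Z [Z [K [L q]] and [Z [K [L q]]]] and [K [L q]]]
  [Z [Z [Z [K [L q]]] and [K [L q]]] and [K [L q]]]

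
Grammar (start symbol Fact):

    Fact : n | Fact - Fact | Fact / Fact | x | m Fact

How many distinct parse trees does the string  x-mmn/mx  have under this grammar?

Parse trees for x-mmn/mx:
  [Fact [Fact x] - [Fact [Fact m [Fact m [Fact n]]] / [Fact m [Fact x]]]]
  [Fact [Fact x] - [Fact m [Fact [Fact m [Fact n]] / [Fact m [Fact x]]]]]
  [Fact [Fact x] - [Fact m [Fact m [Fact [Fact n] / [Fact m [Fact x]]]]]]
  [Fact [Fact [Fact x] - [Fact m [Fact m [Fact n]]]] / [Fact m [Fact x]]]

4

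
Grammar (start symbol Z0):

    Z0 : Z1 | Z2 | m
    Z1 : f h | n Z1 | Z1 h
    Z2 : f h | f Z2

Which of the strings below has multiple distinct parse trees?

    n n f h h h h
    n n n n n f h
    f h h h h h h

n n f h h h h

n n f h h h h: 10 trees
n n n n n f h: 1 tree
f h h h h h h: 1 tree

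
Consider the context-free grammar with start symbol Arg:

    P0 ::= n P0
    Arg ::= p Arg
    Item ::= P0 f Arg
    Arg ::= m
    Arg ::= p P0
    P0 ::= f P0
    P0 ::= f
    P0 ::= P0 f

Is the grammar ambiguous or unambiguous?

Ambiguous

Witness: p f f

Derivation 1: Arg ⇒ p P0 ⇒ p f P0 ⇒ p f f
Derivation 2: Arg ⇒ p P0 ⇒ p P0 f ⇒ p f f

Two distinct leftmost derivations for the same string.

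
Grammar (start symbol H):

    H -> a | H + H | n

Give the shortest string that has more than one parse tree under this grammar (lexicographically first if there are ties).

a + a + a

length 1: no string has ≥2 trees
length 3: no string has ≥2 trees
length 5: a + a + a has 2 parse trees

Two derivations of a + a + a:
  H ⇒ H + H ⇒ a + H ⇒ a + H + H ⇒ a + a + H ⇒ a + a + a
  H ⇒ H + H ⇒ H + H + H ⇒ a + H + H ⇒ a + a + H ⇒ a + a + a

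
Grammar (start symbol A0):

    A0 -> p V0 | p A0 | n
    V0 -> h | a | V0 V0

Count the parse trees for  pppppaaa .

2

Parse trees for pppppaaa:
  [A0 p [A0 p [A0 p [A0 p [A0 p [V0 [V0 a] [V0 [V0 a] [V0 a]]]]]]]]
  [A0 p [A0 p [A0 p [A0 p [A0 p [V0 [V0 [V0 a] [V0 a]] [V0 a]]]]]]]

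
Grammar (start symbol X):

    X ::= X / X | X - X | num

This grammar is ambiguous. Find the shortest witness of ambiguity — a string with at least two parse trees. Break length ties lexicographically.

num - num - num

length 1: no string has ≥2 trees
length 3: no string has ≥2 trees
length 5: num - num - num has 2 parse trees

Two derivations of num - num - num:
  X ⇒ X - X ⇒ X - X - X ⇒ num - X - X ⇒ num - num - X ⇒ num - num - num
  X ⇒ X - X ⇒ num - X ⇒ num - X - X ⇒ num - num - X ⇒ num - num - num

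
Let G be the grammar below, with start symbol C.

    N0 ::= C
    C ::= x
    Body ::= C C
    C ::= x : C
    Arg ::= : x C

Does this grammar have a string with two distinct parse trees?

Unambiguous

Only C is reachable from C; ignoring the rest: Right-recursive list with a separator: after each atom, whether the separator follows determines the rule. One parse per string.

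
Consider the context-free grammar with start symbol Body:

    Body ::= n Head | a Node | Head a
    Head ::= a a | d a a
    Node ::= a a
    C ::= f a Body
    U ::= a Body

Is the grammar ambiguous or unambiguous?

Ambiguous

Witness: a a a

Derivation 1: Body ⇒ a Node ⇒ a a a
Derivation 2: Body ⇒ Head a ⇒ a a a

Two distinct leftmost derivations for the same string.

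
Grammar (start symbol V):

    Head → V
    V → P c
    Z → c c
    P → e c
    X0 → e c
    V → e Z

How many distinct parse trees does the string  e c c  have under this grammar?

2

Parse trees for e c c:
  [V [P e c] c]
  [V e [Z c c]]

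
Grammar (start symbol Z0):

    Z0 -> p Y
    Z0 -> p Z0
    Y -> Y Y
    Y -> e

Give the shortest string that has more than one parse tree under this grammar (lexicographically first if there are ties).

length 2: no string has ≥2 trees
length 3: no string has ≥2 trees
length 4: p e e e has 2 parse trees

Two derivations of p e e e:
  Z0 ⇒ p Y ⇒ p Y Y ⇒ p Y Y Y ⇒ p e Y Y ⇒ p e e Y ⇒ p e e e
  Z0 ⇒ p Y ⇒ p Y Y ⇒ p e Y ⇒ p e Y Y ⇒ p e e Y ⇒ p e e e

p e e e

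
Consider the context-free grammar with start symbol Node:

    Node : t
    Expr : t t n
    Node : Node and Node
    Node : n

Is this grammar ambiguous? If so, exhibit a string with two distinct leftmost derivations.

Ambiguous

Witness: n and n and n

Derivation 1: Node ⇒ Node and Node ⇒ Node and Node and Node ⇒ n and Node and Node ⇒ n and n and Node ⇒ n and n and n
Derivation 2: Node ⇒ Node and Node ⇒ n and Node ⇒ n and Node and Node ⇒ n and n and Node ⇒ n and n and n

Two distinct leftmost derivations for the same string.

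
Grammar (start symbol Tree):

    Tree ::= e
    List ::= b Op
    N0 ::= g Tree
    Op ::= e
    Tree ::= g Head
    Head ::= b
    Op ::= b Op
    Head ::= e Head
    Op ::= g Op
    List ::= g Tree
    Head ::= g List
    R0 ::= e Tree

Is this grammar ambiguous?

Unambiguous

(N0, R0 are unreachable from Tree, so their rules don't affect L(Tree).) Restricted to the reachable nonterminals, every rule has the form A → t or A → t B, and no two rules for the same A share a first terminal. The grammar encodes a DFA — one run per string.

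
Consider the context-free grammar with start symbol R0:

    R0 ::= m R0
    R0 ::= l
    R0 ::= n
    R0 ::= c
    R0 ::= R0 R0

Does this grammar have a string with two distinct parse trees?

Witness: c c c

Derivation 1: R0 ⇒ R0 R0 ⇒ c R0 ⇒ c R0 R0 ⇒ c c R0 ⇒ c c c
Derivation 2: R0 ⇒ R0 R0 ⇒ R0 R0 R0 ⇒ c R0 R0 ⇒ c c R0 ⇒ c c c

Two distinct leftmost derivations for the same string.

Ambiguous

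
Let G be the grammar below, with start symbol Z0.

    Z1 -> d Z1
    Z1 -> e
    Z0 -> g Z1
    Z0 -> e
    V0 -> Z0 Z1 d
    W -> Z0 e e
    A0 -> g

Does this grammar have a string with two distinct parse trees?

Only Z0, Z1 are reachable from Z0; ignoring the rest: Restricted to the reachable nonterminals, every rule has the form A → t or A → t B, and no two rules for the same A share a first terminal. The grammar encodes a DFA — one run per string.

Unambiguous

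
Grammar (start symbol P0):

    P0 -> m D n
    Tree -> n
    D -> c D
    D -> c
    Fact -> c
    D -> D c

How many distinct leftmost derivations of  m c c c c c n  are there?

Parse trees for m c c c c c n (showing first 6 of 16):
  [P0 m [D c [D c [D c [D c [D c]]]]] n]
  [P0 m [D c [D c [D c [D [D c] c]]]] n]
  [P0 m [D c [D c [D [D c [D c]] c]]] n]
  [P0 m [D c [D c [D [D [D c] c] c]]] n]
  [P0 m [D c [D [D c [D c [D c]]] c]] n]
  [P0 m [D c [D [D c [D [D c] c]] c]] n]

16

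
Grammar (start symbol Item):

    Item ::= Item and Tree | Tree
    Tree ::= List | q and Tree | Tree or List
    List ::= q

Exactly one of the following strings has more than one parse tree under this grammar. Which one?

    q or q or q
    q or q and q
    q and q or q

q or q or q: 1 tree
q or q and q: 1 tree
q and q or q: 3 trees

q and q or q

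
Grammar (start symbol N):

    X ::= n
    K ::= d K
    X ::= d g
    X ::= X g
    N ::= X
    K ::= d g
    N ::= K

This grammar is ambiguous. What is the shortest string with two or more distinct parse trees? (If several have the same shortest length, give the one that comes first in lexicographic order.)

d g

length 1: no string has ≥2 trees
length 2: d g has 2 parse trees

Two derivations of d g:
  N ⇒ X ⇒ d g
  N ⇒ K ⇒ d g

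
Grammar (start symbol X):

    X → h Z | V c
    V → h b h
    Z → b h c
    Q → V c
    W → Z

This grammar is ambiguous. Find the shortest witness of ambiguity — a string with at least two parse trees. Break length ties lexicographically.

h b h c

length 4: h b h c has 2 parse trees

Two derivations of h b h c:
  X ⇒ h Z ⇒ h b h c
  X ⇒ V c ⇒ h b h c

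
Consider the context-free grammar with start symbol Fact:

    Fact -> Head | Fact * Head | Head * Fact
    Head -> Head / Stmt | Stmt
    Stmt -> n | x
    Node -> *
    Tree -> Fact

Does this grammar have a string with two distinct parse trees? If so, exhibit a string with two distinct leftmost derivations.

Witness: n * n

Derivation 1: Fact ⇒ Fact * Head ⇒ Head * Head ⇒ Stmt * Head ⇒ n * Head ⇒ n * Stmt ⇒ n * n
Derivation 2: Fact ⇒ Head * Fact ⇒ Stmt * Fact ⇒ n * Fact ⇒ n * Head ⇒ n * Stmt ⇒ n * n

Two distinct leftmost derivations for the same string.

Ambiguous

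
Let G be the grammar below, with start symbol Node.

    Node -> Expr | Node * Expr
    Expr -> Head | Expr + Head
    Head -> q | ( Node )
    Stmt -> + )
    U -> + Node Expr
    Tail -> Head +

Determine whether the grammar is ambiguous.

Unambiguous

(Stmt, U, Tail are unreachable from Node, so their rules don't affect L(Node).) This is a standard precedence ladder (Node over Expr over Head), with each level left-recursive on its own operator ('*' at Node, '+' at Expr). That structure is LR(1), hence unambiguous.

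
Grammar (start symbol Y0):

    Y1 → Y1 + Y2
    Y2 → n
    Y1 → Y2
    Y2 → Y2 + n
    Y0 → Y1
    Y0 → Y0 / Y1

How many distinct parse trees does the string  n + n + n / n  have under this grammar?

4

Parse trees for n + n + n / n:
  [Y0 [Y0 [Y1 [Y1 [Y2 n]] + [Y2 [Y2 n] + n]]] / [Y1 [Y2 n]]]
  [Y0 [Y0 [Y1 [Y1 [Y1 [Y2 n]] + [Y2 n]] + [Y2 n]]] / [Y1 [Y2 n]]]
  [Y0 [Y0 [Y1 [Y1 [Y2 [Y2 n] + n]] + [Y2 n]]] / [Y1 [Y2 n]]]
  [Y0 [Y0 [Y1 [Y2 [Y2 [Y2 n] + n] + n]]] / [Y1 [Y2 n]]]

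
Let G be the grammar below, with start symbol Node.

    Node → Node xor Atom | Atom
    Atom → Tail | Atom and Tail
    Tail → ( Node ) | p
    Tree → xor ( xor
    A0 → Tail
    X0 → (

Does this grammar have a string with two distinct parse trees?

Unambiguous

(Tree, A0, X0 are unreachable from Node, so their rules don't affect L(Node).) This is a standard precedence ladder (Node over Atom over Tail), with each level left-recursive on its own operator ('xor' at Node, 'and' at Atom). That structure is LR(1), hence unambiguous.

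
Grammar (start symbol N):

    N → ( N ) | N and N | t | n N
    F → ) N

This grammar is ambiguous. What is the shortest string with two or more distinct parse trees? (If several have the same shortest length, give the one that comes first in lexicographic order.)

length 1: no string has ≥2 trees
length 2: no string has ≥2 trees
length 3: no string has ≥2 trees
length 4: n t and t has 2 parse trees

Two derivations of n t and t:
  N ⇒ N and N ⇒ n N and N ⇒ n t and N ⇒ n t and t
  N ⇒ n N ⇒ n N and N ⇒ n t and N ⇒ n t and t

n t and t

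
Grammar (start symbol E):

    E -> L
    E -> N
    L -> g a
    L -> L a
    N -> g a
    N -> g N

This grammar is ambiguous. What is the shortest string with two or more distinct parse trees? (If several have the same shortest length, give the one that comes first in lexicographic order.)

length 2: g a has 2 parse trees

Two derivations of g a:
  E ⇒ L ⇒ g a
  E ⇒ N ⇒ g a

g a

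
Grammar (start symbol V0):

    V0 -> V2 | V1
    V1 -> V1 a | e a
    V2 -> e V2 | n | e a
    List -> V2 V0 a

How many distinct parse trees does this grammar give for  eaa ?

Parse trees for eaa:
  [V0 [V1 [V1 e a] a]]

1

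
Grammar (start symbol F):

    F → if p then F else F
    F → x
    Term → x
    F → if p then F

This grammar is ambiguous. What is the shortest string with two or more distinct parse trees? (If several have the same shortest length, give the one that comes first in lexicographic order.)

if p then if p then x else x

length 1: no string has ≥2 trees
length 4: no string has ≥2 trees
length 6: no string has ≥2 trees
length 7: no string has ≥2 trees
length 9: if p then if p then x else x has 2 parse trees

Two derivations of if p then if p then x else x:
  F ⇒ if p then F else F ⇒ if p then if p then F else F ⇒ if p then if p then x else F ⇒ if p then if p then x else x
  F ⇒ if p then F ⇒ if p then if p then F else F ⇒ if p then if p then x else F ⇒ if p then if p then x else x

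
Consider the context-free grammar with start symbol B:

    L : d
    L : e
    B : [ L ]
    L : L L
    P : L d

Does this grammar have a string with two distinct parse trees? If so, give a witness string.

Witness: [ d d d ]

Derivation 1: B ⇒ [ L ] ⇒ [ L L ] ⇒ [ d L ] ⇒ [ d L L ] ⇒ [ d d L ] ⇒ [ d d d ]
Derivation 2: B ⇒ [ L ] ⇒ [ L L ] ⇒ [ L L L ] ⇒ [ d L L ] ⇒ [ d d L ] ⇒ [ d d d ]

Two distinct leftmost derivations for the same string.

Ambiguous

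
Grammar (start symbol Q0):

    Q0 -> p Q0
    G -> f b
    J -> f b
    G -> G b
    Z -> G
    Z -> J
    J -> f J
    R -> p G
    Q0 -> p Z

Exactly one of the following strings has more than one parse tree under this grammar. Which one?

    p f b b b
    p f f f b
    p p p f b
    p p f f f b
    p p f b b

p f b b b: 1 tree
p f f f b: 1 tree
p p p f b: 2 trees
p p f f f b: 1 tree
p p f b b: 1 tree

p p p f b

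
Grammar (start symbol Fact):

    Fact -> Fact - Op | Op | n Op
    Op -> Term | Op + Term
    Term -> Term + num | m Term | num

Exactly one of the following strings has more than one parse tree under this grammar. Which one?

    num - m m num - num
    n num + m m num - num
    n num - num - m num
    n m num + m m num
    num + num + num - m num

num + num + num - m num

num - m m num - num: 1 tree
n num + m m num - num: 1 tree
n num - num - m num: 1 tree
n m num + m m num: 1 tree
num + num + num - m num: 4 trees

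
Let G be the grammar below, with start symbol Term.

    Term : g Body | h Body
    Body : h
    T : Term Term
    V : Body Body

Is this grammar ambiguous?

Unambiguous

(T, V are unreachable from Term, so their rules don't affect L(Term).) Restricted to the reachable nonterminals, every rule has the form A → t or A → t B, and no two rules for the same A share a first terminal. The grammar encodes a DFA — one run per string.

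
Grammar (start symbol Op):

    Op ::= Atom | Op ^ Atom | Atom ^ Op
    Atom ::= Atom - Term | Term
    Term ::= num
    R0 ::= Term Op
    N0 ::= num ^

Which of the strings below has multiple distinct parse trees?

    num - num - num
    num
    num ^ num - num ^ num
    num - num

num - num - num: 1 tree
num: 1 tree
num ^ num - num ^ num: 4 trees
num - num: 1 tree

num ^ num - num ^ num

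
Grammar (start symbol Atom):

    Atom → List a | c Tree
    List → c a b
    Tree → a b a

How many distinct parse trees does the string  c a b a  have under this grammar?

Parse trees for c a b a:
  [Atom [List c a b] a]
  [Atom c [Tree a b a]]

2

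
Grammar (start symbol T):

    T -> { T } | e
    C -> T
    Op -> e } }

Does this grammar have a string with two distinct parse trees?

(C, Op are unreachable from T, so their rules don't affect L(T).) L(T) is { openⁿ atom closeⁿ : n ≥ 0 }. The bracket depth fixes n, and the derivation is forced at every step.

Unambiguous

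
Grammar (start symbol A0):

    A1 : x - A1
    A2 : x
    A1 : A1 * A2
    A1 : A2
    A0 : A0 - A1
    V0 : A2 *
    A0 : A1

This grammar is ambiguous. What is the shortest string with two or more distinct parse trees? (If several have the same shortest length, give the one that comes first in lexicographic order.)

length 1: no string has ≥2 trees
length 3: x - x has 2 parse trees

Two derivations of x - x:
  A0 ⇒ A0 - A1 ⇒ A1 - A1 ⇒ A2 - A1 ⇒ x - A1 ⇒ x - A2 ⇒ x - x
  A0 ⇒ A1 ⇒ x - A1 ⇒ x - A2 ⇒ x - x

x - x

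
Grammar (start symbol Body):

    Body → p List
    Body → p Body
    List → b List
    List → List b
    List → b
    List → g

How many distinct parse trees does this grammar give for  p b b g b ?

Parse trees for p b b g b:
  [Body p [List b [List b [List [List g] b]]]]
  [Body p [List b [List [List b [List g]] b]]]
  [Body p [List [List b [List b [List g]]] b]]

3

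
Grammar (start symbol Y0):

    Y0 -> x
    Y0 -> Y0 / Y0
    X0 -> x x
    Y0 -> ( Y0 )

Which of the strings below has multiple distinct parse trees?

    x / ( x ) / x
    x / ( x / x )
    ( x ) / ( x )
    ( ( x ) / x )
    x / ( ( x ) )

x / ( x ) / x: 2 trees
x / ( x / x ): 1 tree
( x ) / ( x ): 1 tree
( ( x ) / x ): 1 tree
x / ( ( x ) ): 1 tree

x / ( x ) / x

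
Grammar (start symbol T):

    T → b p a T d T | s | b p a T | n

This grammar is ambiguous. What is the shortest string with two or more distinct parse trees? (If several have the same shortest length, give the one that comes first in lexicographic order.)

length 1: no string has ≥2 trees
length 4: no string has ≥2 trees
length 6: no string has ≥2 trees
length 7: no string has ≥2 trees
length 9: b p a b p a n d n has 2 parse trees

Two derivations of b p a b p a n d n:
  T ⇒ b p a T d T ⇒ b p a b p a T d T ⇒ b p a b p a n d T ⇒ b p a b p a n d n
  T ⇒ b p a T ⇒ b p a b p a T d T ⇒ b p a b p a n d T ⇒ b p a b p a n d n

b p a b p a n d n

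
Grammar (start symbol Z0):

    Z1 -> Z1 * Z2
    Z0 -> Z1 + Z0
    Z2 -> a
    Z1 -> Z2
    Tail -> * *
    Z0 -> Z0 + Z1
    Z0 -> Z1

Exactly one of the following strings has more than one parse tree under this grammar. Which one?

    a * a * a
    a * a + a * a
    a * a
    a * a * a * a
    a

a * a + a * a

a * a * a: 1 tree
a * a + a * a: 2 trees
a * a: 1 tree
a * a * a * a: 1 tree
a: 1 tree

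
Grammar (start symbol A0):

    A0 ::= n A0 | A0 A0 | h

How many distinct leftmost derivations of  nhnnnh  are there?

2

Parse trees for nhnnnh:
  [A0 n [A0 [A0 h] [A0 n [A0 n [A0 n [A0 h]]]]]]
  [A0 [A0 n [A0 h]] [A0 n [A0 n [A0 n [A0 h]]]]]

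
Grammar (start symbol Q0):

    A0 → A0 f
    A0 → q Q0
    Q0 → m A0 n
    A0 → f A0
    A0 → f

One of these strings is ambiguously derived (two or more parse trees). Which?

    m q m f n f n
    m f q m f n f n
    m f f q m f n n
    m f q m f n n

m f q m f n f n

m q m f n f n: 1 tree
m f q m f n f n: 2 trees
m f f q m f n n: 1 tree
m f q m f n n: 1 tree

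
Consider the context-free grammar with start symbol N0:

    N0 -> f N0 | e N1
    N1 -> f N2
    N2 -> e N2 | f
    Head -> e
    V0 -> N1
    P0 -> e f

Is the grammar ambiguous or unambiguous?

Only N0, N1, N2 are reachable from N0; ignoring the rest: Restricted to the reachable nonterminals, every rule has the form A → t or A → t B, and no two rules for the same A share a first terminal. The grammar encodes a DFA — one run per string.

Unambiguous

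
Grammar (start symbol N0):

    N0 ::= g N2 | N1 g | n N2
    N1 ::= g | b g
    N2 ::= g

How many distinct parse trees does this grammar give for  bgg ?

1

Parse trees for bgg:
  [N0 [N1 b g] g]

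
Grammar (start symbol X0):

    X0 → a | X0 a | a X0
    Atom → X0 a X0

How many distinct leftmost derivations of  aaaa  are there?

Parse trees for aaaa:
  [X0 [X0 [X0 [X0 a] a] a] a]
  [X0 [X0 [X0 a [X0 a]] a] a]
  [X0 [X0 a [X0 [X0 a] a]] a]
  [X0 [X0 a [X0 a [X0 a]]] a]
  [X0 a [X0 [X0 [X0 a] a] a]]
  [X0 a [X0 [X0 a [X0 a]] a]]
  [X0 a [X0 a [X0 [X0 a] a]]]
  [X0 a [X0 a [X0 a [X0 a]]]]

8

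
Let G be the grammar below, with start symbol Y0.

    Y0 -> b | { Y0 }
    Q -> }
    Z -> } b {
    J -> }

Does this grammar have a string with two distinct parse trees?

Unambiguous

(Q, Z, J are unreachable from Y0, so their rules don't affect L(Y0).) Each string is a nest of matched brackets around a single atom. An opening bracket forces the recursive rule; an atom forces the base rule.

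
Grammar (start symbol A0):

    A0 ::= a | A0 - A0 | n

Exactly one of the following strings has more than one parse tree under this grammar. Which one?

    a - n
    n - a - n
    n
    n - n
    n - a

a - n: 1 tree
n - a - n: 2 trees
n: 1 tree
n - n: 1 tree
n - a: 1 tree

n - a - n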